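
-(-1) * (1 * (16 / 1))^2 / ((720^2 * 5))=1 / 10125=0.00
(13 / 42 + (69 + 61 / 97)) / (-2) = -284929 / 8148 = -34.97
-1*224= -224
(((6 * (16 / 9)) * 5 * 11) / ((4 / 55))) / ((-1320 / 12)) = -220 / 3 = -73.33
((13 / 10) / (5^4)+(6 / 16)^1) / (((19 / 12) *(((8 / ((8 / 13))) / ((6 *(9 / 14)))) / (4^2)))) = 6108696 / 5403125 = 1.13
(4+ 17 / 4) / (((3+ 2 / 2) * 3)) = 11 / 16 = 0.69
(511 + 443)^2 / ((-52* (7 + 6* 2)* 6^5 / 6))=-2809 / 3952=-0.71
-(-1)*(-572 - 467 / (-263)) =-570.22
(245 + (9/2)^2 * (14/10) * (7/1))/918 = 0.48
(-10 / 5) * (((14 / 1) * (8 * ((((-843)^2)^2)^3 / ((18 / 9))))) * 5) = -72130496649235239929943440511061216560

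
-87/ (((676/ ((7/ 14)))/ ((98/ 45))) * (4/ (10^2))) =-3.50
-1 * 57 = -57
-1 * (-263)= 263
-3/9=-1/3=-0.33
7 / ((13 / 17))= 119 / 13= 9.15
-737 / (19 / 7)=-5159 / 19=-271.53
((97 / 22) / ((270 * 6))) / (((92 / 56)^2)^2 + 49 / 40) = 465794 / 1456342173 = 0.00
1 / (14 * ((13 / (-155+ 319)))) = 82 / 91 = 0.90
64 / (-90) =-32 / 45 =-0.71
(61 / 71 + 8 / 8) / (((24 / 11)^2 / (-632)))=-105149 / 426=-246.83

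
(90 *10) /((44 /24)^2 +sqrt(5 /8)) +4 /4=3934231 /13831 - 291600 *sqrt(10) /13831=217.78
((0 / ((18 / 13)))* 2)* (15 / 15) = 0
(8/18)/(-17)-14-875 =-136021/153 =-889.03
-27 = -27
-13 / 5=-2.60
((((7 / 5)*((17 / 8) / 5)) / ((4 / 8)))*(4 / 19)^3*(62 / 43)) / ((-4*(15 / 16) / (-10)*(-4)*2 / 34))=-4013632 / 22120275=-0.18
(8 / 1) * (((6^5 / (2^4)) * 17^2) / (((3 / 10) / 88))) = 329598720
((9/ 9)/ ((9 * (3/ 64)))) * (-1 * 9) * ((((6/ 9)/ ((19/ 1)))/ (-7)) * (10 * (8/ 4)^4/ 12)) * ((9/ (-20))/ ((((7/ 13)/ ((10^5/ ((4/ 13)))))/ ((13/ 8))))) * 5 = -8788000000/ 2793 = -3146437.52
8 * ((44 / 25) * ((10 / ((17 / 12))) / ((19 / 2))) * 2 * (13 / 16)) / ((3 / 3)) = 27456 / 1615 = 17.00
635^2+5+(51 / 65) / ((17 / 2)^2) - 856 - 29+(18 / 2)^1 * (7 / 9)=444598972 / 1105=402352.01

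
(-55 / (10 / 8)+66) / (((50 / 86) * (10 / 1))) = 473 / 125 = 3.78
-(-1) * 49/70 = 7/10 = 0.70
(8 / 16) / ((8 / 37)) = 37 / 16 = 2.31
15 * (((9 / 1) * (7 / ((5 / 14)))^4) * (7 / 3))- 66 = 5810911158 / 125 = 46487289.26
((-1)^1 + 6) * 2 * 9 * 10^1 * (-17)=-15300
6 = 6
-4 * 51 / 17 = -12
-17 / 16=-1.06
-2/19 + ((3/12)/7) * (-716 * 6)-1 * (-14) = -18558/133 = -139.53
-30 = -30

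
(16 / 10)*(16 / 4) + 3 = 47 / 5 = 9.40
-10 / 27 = -0.37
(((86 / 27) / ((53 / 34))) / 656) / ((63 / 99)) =8041 / 1642788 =0.00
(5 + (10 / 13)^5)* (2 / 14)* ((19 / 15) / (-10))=-354027 / 3712930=-0.10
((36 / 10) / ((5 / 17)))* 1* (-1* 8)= -2448 / 25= -97.92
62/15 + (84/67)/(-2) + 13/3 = 7.84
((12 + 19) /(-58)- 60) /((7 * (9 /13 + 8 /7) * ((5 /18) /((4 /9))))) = -182572 /24215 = -7.54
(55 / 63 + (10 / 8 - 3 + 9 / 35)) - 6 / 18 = -1201 / 1260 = -0.95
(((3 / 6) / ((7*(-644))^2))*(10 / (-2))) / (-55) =1 / 447085408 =0.00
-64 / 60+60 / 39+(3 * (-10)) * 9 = -52558 / 195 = -269.53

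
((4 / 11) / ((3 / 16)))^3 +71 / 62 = 18804455 / 2228094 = 8.44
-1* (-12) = 12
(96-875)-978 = -1757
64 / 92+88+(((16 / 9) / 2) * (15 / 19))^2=6664760 / 74727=89.19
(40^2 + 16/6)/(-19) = -4808/57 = -84.35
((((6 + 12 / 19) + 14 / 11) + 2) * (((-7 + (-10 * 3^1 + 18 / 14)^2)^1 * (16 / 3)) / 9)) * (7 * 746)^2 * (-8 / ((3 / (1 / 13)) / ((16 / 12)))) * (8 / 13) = -21001712121610240 / 953667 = -22022060238.65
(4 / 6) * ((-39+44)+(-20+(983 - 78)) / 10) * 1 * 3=187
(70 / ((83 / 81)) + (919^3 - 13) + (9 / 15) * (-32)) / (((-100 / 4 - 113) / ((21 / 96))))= -187893365317 / 152720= -1230312.76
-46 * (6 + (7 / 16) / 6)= -279.35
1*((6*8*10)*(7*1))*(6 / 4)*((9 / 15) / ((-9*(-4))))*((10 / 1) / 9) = 280 / 3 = 93.33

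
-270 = -270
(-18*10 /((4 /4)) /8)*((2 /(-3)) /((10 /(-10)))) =-15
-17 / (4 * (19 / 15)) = -255 / 76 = -3.36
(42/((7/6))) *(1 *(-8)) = -288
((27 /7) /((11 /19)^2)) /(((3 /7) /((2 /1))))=6498 /121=53.70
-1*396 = -396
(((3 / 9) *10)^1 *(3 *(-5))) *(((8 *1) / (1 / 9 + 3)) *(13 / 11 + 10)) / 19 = -110700 / 1463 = -75.67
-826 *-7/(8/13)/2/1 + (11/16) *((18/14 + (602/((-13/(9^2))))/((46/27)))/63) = 136953543/29302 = 4673.86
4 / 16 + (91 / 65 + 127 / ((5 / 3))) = 1557 / 20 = 77.85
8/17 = 0.47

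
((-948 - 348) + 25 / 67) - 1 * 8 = -87343 / 67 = -1303.63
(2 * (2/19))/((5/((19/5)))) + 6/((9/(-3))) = -46/25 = -1.84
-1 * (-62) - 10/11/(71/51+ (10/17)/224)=5376374/87637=61.35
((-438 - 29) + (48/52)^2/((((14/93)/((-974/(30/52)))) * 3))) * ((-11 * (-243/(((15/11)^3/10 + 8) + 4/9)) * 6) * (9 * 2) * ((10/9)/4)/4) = -159631556762997/18963217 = -8417957.61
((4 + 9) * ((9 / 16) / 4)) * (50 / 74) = 2925 / 2368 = 1.24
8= 8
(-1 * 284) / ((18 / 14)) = -1988 / 9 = -220.89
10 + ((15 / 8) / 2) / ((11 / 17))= 2015 / 176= 11.45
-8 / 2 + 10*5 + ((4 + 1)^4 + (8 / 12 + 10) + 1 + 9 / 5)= 684.47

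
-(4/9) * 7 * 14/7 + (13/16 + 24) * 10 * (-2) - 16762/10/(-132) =-242438/495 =-489.77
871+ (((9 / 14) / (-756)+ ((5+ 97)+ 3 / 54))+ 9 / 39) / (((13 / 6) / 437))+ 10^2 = 2146553789 / 99372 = 21601.19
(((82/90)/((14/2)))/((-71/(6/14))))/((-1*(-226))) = -0.00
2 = 2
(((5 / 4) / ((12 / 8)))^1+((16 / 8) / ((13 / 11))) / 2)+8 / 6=235 / 78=3.01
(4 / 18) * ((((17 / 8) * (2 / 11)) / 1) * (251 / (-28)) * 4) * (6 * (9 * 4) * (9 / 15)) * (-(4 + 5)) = 1382508 / 385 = 3590.93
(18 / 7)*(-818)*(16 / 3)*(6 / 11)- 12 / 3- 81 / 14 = -6128.85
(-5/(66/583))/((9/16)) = -2120/27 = -78.52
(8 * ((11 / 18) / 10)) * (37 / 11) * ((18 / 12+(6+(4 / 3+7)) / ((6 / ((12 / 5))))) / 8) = 8029 / 5400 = 1.49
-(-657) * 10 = 6570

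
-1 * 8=-8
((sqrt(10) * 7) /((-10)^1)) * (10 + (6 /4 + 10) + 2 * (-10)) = -21 * sqrt(10) /20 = -3.32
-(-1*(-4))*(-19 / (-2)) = -38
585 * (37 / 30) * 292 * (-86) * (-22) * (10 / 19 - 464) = -3510096045456 / 19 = -184741897129.26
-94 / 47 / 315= -0.01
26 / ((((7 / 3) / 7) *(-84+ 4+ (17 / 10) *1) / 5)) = -1300 / 261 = -4.98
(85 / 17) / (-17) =-5 / 17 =-0.29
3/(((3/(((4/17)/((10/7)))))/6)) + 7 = 679/85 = 7.99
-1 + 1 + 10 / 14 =5 / 7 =0.71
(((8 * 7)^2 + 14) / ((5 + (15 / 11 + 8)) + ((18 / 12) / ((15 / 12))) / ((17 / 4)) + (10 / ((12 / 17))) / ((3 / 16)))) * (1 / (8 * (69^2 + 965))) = 1893375 / 2483598512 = 0.00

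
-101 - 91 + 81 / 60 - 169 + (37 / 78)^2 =-2733427 / 7605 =-359.42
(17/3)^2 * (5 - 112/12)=-139.15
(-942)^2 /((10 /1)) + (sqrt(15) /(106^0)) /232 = sqrt(15) /232 + 443682 /5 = 88736.42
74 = 74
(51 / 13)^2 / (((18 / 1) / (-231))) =-66759 / 338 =-197.51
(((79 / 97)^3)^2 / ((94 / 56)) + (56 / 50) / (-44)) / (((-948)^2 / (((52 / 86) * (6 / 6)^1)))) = 2307825892507863 / 23113918760815910871800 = 0.00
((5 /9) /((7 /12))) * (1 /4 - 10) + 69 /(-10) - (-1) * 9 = -503 /70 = -7.19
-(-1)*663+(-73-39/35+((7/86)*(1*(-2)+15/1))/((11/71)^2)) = 230533651/364210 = 632.97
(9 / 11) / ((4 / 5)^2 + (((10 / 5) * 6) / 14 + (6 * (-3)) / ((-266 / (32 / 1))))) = 29925 / 133958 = 0.22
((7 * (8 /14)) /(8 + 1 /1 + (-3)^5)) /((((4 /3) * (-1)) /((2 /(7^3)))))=1 /13377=0.00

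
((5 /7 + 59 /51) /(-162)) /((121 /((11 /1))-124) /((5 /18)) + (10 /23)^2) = 0.00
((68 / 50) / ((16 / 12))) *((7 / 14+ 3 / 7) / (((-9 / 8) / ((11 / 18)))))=-2431 / 4725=-0.51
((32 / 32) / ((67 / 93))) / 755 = 93 / 50585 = 0.00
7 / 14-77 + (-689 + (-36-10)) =-1623 / 2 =-811.50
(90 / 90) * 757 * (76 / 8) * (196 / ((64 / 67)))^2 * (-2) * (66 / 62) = -5115701384871 / 7936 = -644619630.15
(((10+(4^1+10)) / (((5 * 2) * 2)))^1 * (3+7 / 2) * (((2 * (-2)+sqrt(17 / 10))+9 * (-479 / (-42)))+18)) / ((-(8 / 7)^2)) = -445809 / 640 - 1911 * sqrt(170) / 3200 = -704.36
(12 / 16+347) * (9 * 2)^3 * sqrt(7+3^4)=4056156 * sqrt(22)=19025058.03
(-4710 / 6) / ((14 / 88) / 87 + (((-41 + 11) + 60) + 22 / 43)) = -129214140 / 5022637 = -25.73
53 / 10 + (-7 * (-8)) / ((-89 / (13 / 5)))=3261 / 890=3.66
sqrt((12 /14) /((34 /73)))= sqrt(26061) /119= 1.36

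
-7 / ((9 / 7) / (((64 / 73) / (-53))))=3136 / 34821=0.09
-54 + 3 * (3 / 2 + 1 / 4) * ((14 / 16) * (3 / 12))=-6765 / 128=-52.85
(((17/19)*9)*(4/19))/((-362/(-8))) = 2448/65341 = 0.04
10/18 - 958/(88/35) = -150665/396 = -380.47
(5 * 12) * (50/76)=750/19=39.47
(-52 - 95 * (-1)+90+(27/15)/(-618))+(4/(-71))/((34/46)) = 165248549/1243210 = 132.92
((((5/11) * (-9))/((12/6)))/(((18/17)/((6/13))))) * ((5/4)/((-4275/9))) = 51/21736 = 0.00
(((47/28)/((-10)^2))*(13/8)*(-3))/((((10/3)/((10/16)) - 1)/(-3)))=1269/22400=0.06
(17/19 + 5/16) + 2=975/304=3.21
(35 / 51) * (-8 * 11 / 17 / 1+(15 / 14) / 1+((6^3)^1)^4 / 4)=647592740075 / 1734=373467554.83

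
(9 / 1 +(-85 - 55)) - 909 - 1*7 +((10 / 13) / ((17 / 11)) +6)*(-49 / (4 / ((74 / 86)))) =-10600508 / 9503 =-1115.49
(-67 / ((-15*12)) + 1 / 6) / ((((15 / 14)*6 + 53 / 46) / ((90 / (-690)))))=-679 / 73230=-0.01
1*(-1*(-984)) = 984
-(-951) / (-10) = -95.10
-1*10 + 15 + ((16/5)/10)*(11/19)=2463/475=5.19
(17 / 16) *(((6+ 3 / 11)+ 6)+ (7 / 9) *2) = 23273 / 1584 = 14.69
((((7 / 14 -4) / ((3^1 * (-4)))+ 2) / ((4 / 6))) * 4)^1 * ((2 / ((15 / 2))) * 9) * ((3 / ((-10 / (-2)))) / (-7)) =-99 / 35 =-2.83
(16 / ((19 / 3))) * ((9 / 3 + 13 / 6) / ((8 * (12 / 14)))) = 217 / 114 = 1.90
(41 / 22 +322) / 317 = 7125 / 6974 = 1.02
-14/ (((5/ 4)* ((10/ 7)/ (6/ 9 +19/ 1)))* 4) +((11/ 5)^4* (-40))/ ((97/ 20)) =-1685963/ 7275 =-231.75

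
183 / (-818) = -183 / 818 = -0.22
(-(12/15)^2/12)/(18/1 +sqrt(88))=-6/1475 +2*sqrt(22)/4425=-0.00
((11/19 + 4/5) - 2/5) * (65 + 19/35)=213342/3325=64.16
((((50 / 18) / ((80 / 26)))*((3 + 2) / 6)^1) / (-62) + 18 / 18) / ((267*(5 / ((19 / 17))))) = 502721 / 607862880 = 0.00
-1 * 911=-911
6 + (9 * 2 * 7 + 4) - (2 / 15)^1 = 2038 / 15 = 135.87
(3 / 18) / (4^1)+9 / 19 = 235 / 456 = 0.52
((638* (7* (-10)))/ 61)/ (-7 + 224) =-6380/ 1891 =-3.37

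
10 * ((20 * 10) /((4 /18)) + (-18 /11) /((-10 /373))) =105714 /11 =9610.36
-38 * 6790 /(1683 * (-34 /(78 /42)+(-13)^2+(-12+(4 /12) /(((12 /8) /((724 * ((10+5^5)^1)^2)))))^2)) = -3354260 /54705343228876695596373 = -0.00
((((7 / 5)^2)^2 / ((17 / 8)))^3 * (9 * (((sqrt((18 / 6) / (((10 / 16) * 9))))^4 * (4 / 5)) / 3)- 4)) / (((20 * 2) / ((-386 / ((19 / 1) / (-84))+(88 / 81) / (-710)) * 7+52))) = -7223386387604133389877248 / 1228726036834716796875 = -5878.76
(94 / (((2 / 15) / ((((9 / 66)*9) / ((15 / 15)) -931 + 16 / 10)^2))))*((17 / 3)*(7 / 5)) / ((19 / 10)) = 58302583044993 / 22990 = 2535997522.62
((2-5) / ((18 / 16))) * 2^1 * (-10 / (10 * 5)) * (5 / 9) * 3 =16 / 9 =1.78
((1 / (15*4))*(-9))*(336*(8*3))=-6048 / 5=-1209.60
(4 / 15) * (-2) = -8 / 15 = -0.53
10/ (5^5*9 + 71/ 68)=680/ 1912571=0.00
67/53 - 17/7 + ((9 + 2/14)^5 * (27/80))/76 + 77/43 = 284.33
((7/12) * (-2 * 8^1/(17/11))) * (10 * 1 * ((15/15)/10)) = -308/51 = -6.04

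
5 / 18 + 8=149 / 18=8.28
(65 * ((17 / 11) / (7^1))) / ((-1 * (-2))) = 1105 / 154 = 7.18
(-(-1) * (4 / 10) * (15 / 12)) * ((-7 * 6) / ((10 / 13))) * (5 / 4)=-273 / 8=-34.12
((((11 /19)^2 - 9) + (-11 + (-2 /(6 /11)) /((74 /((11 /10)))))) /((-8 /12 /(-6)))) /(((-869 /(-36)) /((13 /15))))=-1849004937 /290180825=-6.37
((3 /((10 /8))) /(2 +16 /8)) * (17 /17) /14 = 3 /70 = 0.04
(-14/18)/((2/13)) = -91/18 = -5.06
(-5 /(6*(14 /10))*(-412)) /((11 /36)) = 61800 /77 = 802.60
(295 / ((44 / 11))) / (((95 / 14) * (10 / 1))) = 1.09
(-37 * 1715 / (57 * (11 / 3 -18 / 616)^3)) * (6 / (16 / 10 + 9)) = -500589530179200 / 38232703425167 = -13.09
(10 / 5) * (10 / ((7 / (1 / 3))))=20 / 21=0.95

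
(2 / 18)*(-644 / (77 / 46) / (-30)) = 2116 / 1485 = 1.42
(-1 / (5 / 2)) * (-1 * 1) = 0.40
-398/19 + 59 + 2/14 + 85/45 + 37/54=292807/7182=40.77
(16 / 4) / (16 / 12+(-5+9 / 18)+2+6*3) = 24 / 101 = 0.24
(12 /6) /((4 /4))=2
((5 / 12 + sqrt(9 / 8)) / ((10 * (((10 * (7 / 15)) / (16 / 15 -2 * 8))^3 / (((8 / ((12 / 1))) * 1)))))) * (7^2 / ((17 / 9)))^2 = -199148544 * sqrt(2) / 180625 -22127616 / 36125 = -2171.77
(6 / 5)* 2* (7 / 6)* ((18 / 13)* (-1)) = -252 / 65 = -3.88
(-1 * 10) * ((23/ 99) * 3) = -6.97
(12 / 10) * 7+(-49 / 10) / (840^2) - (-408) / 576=1311599 / 144000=9.11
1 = 1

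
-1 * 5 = -5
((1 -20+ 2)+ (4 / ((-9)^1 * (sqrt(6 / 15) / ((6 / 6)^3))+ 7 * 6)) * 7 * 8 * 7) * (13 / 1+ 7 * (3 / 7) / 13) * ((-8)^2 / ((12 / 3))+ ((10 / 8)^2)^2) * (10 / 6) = 49735735 * sqrt(10) / 75036+ 30804690235 / 3601728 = 10648.79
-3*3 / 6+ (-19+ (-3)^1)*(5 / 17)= -271 / 34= -7.97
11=11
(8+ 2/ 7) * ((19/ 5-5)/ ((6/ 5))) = -58/ 7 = -8.29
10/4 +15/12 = 3.75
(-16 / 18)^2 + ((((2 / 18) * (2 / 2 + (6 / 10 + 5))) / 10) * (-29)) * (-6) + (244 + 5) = 531664 / 2025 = 262.55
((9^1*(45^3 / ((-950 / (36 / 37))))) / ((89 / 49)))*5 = -144670050 / 62567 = -2312.24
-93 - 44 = -137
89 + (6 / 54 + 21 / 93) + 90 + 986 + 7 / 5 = 1627598 / 1395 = 1166.74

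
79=79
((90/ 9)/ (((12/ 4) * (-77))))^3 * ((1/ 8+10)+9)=-2125/ 1369599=-0.00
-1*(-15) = 15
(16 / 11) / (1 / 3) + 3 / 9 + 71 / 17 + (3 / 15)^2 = 125011 / 14025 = 8.91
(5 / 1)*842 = 4210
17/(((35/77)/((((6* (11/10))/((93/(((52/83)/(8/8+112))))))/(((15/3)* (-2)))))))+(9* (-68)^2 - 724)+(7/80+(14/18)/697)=149163577402556099/3647736954000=40892.09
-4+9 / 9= -3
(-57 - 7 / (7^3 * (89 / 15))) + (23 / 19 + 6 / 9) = -13703117 / 248577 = -55.13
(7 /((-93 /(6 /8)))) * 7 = -49 /124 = -0.40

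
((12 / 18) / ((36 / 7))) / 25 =7 / 1350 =0.01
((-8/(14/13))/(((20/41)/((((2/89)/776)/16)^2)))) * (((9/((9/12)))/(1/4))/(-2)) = 1599/1335554106880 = 0.00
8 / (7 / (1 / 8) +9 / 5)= 40 / 289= 0.14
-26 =-26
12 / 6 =2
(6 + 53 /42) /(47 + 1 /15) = 1525 /9884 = 0.15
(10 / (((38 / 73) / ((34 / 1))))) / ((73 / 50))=8500 / 19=447.37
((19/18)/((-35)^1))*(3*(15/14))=-19/196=-0.10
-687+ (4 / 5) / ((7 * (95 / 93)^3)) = -20612364447 / 30008125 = -686.89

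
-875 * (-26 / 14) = 1625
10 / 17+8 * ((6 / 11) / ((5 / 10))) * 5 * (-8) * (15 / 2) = -489490 / 187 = -2617.59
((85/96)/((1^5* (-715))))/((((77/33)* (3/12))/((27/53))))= -459/424424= -0.00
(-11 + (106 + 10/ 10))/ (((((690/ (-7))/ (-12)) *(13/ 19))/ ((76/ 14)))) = 138624/ 1495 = 92.73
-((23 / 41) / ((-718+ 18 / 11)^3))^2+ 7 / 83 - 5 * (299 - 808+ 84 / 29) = 2451460406145787143383413898064017 / 968726340310481135792128000000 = 2530.60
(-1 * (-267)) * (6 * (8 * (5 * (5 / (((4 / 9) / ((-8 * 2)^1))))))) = -11534400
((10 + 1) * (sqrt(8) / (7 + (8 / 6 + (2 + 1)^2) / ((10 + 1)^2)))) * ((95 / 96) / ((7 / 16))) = 126445 * sqrt(2) / 18004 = 9.93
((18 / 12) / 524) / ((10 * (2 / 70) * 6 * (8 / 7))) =49 / 33536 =0.00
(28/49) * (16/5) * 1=64/35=1.83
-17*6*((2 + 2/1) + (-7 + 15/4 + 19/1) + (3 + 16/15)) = -24293/10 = -2429.30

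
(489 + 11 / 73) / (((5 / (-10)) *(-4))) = 17854 / 73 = 244.58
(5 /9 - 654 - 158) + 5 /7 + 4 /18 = -51062 /63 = -810.51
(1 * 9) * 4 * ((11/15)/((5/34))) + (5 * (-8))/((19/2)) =83272/475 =175.31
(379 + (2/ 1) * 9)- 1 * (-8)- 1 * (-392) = 797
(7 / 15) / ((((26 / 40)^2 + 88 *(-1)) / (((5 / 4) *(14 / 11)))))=-9800 / 1156023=-0.01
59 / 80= 0.74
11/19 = 0.58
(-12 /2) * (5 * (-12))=360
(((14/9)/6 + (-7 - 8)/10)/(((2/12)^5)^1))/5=-9648/5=-1929.60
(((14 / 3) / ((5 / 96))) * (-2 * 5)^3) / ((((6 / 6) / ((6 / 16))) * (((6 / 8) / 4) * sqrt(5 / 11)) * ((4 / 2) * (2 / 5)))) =-44800 * sqrt(55) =-332245.69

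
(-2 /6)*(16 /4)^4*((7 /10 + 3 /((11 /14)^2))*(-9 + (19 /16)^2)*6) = 13070561 /605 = 21604.23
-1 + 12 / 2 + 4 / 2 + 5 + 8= 20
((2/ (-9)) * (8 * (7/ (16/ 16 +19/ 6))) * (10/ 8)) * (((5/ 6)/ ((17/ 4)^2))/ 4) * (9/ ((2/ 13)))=-728/ 289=-2.52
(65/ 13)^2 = 25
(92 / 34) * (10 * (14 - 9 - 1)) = 1840 / 17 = 108.24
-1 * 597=-597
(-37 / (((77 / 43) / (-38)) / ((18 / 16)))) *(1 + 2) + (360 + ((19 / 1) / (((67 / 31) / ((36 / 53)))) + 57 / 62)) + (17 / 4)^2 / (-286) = 10637484757729 / 3526114592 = 3016.77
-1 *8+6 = -2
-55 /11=-5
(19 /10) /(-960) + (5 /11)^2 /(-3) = -27433 /387200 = -0.07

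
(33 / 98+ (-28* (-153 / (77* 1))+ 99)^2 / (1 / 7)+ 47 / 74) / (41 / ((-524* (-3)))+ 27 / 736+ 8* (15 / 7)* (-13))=-10621292220269664 / 14137016475505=-751.31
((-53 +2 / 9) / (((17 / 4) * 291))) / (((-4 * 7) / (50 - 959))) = -47975 / 34629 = -1.39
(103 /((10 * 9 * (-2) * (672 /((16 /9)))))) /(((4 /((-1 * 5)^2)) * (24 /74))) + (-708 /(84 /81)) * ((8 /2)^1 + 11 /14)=-3267.30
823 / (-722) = -823 / 722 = -1.14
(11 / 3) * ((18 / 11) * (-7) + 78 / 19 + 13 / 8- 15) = -34651 / 456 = -75.99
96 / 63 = 32 / 21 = 1.52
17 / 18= 0.94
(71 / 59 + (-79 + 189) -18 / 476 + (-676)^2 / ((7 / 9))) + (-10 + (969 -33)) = 8264808583 / 14042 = 588577.74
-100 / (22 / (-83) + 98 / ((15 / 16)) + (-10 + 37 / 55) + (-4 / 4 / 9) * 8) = -4108500 / 3864131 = -1.06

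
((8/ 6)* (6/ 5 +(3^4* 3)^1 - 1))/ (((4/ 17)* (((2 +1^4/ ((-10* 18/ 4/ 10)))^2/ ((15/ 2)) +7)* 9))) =186048/ 9017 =20.63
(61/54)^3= 226981/157464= 1.44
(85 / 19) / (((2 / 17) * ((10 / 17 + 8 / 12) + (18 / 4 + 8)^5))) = 1179120 / 9462929537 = 0.00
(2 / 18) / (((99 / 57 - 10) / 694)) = -13186 / 1413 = -9.33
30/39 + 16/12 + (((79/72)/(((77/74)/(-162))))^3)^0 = 121/39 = 3.10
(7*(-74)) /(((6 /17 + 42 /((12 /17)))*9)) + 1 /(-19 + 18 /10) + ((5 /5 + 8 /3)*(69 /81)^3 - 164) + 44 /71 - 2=-3254837093171 /19830425670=-164.13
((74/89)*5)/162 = 185/7209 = 0.03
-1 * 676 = -676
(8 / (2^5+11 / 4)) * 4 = 128 / 139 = 0.92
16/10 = 8/5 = 1.60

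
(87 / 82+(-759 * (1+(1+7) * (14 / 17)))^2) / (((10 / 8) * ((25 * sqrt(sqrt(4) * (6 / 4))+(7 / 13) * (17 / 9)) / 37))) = -4764227154949899 / 8939970829+1990766346889779225 * sqrt(3) / 151979504093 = 22155070.30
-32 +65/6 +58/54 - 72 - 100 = -10373/54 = -192.09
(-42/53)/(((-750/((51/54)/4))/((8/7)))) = 17/59625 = 0.00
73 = 73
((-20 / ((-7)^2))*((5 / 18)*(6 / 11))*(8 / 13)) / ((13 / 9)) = -2400 / 91091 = -0.03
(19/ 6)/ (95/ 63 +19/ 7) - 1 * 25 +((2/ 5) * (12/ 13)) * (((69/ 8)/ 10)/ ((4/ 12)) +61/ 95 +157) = 862319/ 24700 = 34.91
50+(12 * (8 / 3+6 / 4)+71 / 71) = 101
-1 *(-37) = 37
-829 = -829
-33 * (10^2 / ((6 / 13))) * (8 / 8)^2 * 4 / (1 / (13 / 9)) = -371800 / 9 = -41311.11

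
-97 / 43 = -2.26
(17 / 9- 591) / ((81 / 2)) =-10604 / 729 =-14.55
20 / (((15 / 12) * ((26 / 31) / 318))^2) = 1554882624 / 845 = 1840097.78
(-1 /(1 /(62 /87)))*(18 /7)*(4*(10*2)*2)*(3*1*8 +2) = -1547520 /203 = -7623.25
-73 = -73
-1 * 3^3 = -27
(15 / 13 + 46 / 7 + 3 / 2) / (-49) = -1679 / 8918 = -0.19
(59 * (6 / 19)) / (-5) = -354 / 95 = -3.73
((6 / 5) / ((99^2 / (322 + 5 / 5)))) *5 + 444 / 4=363283 / 3267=111.20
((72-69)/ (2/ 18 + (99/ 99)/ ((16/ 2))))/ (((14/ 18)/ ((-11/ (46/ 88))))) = -940896/ 2737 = -343.77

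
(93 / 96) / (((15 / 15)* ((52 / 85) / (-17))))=-44795 / 1664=-26.92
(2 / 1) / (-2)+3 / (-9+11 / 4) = -37 / 25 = -1.48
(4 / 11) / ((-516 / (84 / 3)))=-28 / 1419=-0.02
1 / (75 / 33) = 11 / 25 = 0.44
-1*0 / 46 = 0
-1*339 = -339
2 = 2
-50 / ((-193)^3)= 50 / 7189057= 0.00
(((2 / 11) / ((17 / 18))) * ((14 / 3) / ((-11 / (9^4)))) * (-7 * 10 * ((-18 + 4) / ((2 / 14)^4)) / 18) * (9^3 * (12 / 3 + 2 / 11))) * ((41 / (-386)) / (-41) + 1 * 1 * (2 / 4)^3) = -118983475173771180 / 4367011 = -27245975605.23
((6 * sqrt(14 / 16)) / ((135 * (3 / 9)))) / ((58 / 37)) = 37 * sqrt(14) / 1740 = 0.08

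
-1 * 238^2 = -56644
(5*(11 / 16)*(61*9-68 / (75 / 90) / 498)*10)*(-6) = -37581555 / 332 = -113197.45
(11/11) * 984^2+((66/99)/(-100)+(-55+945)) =145371899/150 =969145.99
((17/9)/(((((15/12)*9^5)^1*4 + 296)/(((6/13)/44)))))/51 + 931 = 708232679155/760722534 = 931.00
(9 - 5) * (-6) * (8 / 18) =-32 / 3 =-10.67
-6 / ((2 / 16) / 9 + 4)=-432 / 289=-1.49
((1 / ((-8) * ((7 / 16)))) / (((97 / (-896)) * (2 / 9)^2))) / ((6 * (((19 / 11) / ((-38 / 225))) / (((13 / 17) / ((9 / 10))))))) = -18304 / 24735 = -0.74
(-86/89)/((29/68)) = -2.27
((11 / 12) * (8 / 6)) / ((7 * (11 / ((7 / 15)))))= 1 / 135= 0.01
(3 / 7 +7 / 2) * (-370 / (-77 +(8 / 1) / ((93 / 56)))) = 946275 / 46991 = 20.14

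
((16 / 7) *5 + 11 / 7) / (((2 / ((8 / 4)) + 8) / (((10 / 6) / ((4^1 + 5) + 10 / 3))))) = 65 / 333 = 0.20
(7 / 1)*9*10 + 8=638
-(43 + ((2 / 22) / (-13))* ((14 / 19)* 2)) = -116803 / 2717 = -42.99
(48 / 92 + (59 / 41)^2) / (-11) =-100235 / 425293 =-0.24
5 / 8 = 0.62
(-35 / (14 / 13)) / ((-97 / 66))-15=690 / 97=7.11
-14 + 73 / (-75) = -1123 / 75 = -14.97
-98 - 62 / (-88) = -4281 / 44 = -97.30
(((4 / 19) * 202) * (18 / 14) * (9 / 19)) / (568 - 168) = 8181 / 126350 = 0.06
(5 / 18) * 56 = 140 / 9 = 15.56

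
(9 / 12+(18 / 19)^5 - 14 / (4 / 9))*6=-891005715 / 4952198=-179.92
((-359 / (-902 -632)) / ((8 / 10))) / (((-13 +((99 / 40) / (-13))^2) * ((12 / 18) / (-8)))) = 56004000 / 206818541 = 0.27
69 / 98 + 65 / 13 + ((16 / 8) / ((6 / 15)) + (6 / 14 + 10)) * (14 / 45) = 5147 / 490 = 10.50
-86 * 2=-172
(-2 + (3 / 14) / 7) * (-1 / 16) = 0.12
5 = 5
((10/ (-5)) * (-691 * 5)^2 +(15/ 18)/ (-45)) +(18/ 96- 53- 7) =-10313615447/ 432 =-23874109.83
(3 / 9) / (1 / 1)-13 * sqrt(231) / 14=1 / 3-13 * sqrt(231) / 14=-13.78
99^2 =9801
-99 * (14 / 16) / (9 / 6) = -231 / 4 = -57.75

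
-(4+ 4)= -8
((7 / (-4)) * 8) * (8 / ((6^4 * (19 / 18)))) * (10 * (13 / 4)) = -455 / 171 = -2.66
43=43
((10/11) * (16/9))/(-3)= -160/297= -0.54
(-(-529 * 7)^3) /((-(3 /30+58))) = -873946814.58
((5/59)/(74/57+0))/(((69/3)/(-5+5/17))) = -11400/853553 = -0.01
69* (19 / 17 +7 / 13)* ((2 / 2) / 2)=57.14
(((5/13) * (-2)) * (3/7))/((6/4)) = -20/91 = -0.22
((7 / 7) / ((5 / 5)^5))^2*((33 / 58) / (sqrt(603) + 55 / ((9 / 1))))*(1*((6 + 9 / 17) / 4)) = -1813185 / 180706192 + 890109*sqrt(67) / 180706192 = 0.03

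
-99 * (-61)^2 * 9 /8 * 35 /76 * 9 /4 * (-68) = 17754025905 /608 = 29200700.50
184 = 184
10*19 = 190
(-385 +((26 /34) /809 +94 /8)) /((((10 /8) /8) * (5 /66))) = -10841517456 /343825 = -31532.08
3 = 3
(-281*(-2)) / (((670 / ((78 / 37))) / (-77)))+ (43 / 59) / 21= -2090509969 / 15357405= -136.12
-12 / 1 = -12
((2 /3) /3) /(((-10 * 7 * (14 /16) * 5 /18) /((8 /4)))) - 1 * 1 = -1257 /1225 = -1.03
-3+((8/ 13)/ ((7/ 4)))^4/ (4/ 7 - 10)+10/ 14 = -739454480/ 323281959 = -2.29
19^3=6859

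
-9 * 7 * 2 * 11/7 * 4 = -792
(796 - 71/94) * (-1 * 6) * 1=-224259/47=-4771.47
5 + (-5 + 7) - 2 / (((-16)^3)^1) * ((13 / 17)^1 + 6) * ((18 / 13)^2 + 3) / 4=164844877 / 23535616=7.00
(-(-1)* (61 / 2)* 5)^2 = 93025 / 4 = 23256.25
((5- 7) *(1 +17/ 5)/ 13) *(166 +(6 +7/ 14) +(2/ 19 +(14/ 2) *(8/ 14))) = -147642/ 1235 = -119.55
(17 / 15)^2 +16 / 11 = 6779 / 2475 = 2.74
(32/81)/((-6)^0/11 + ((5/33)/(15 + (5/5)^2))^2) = 991232/228321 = 4.34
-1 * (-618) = 618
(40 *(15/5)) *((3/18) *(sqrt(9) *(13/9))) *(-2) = -520/3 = -173.33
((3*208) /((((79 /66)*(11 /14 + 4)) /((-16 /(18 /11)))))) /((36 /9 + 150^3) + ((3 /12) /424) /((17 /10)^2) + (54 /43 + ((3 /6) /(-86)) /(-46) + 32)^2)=-5405588638922407936 /17134236079165099837177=-0.00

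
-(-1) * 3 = 3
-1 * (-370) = 370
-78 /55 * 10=-156 /11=-14.18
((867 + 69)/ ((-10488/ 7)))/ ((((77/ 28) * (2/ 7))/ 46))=-7644/ 209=-36.57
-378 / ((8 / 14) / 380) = -251370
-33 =-33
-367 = -367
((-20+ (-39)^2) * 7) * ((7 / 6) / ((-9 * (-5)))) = 73549 / 270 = 272.40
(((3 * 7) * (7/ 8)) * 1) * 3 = 441/ 8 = 55.12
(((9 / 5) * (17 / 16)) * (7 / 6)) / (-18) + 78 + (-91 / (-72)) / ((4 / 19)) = 241573 / 2880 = 83.88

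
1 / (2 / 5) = 5 / 2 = 2.50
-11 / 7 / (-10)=11 / 70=0.16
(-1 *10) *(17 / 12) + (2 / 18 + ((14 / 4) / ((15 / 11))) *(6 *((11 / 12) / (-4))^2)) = -152603 / 11520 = -13.25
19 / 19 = 1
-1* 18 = -18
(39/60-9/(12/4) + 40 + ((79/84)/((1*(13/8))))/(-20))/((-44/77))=-205411/3120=-65.84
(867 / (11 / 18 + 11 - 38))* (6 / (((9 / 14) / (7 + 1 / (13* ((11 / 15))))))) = -147986496 / 67925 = -2178.67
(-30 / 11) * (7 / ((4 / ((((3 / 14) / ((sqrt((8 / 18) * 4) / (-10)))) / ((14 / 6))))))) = 2025 / 616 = 3.29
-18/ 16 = -9/ 8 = -1.12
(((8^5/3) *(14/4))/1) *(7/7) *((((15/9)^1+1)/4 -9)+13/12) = -831488/3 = -277162.67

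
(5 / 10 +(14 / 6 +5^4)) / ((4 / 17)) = 2668.29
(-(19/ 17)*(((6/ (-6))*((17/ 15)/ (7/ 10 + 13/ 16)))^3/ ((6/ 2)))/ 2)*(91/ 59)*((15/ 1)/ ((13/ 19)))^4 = 6411709794560000/ 229635051503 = 27921.30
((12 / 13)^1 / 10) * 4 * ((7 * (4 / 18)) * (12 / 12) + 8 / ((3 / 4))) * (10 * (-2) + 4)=-2816 / 39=-72.21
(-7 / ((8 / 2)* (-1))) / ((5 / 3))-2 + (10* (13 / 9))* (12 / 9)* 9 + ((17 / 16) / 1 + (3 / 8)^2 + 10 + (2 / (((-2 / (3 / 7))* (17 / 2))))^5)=4205781273352597 / 22908995135040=183.59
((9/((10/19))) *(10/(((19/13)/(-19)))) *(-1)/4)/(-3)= -741/4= -185.25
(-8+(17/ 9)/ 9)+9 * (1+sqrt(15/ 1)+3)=2285/ 81+9 * sqrt(15)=63.07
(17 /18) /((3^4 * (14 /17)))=289 /20412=0.01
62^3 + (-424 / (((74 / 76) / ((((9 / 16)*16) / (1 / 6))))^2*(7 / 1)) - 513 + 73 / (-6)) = 2961156335 / 57498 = 51500.16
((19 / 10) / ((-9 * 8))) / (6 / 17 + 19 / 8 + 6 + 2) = -323 / 131310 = -0.00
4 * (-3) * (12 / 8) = -18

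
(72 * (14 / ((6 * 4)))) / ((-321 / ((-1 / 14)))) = 1 / 107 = 0.01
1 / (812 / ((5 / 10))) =1 / 1624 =0.00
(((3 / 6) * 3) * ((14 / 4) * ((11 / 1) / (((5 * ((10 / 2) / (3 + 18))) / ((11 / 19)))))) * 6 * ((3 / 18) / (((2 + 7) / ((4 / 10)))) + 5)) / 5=2004002 / 11875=168.76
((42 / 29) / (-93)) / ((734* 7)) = -1 / 329933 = -0.00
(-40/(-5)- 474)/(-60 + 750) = -0.68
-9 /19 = -0.47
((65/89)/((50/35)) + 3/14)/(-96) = -113/14952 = -0.01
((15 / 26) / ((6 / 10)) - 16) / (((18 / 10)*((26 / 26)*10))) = -391 / 468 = -0.84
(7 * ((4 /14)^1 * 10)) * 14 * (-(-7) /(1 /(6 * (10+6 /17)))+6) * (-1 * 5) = -10491600 /17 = -617152.94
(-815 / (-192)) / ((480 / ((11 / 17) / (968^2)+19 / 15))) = 4484854861 / 400378429440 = 0.01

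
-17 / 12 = -1.42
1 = 1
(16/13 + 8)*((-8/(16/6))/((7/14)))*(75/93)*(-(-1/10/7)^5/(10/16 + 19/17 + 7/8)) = -153/15070416725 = -0.00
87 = 87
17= 17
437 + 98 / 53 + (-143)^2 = 1107056 / 53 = 20887.85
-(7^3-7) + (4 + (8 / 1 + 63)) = -261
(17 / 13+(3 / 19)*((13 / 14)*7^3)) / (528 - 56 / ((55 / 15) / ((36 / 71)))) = 19906909 / 200722080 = 0.10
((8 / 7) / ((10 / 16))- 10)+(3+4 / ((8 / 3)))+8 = 303 / 70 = 4.33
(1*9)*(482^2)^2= 485769968784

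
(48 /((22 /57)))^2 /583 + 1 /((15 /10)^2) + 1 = 17759875 /634887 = 27.97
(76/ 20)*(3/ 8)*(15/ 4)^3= 38475/ 512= 75.15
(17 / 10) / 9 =17 / 90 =0.19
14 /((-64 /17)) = -119 /32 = -3.72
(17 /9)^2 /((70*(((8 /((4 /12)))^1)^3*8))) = 289 /627056640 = 0.00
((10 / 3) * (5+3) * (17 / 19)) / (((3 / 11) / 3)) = 14960 / 57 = 262.46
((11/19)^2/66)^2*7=847/4691556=0.00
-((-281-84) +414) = -49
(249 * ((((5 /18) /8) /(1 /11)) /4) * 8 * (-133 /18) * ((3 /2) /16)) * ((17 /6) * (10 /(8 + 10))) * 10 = -258036625 /124416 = -2073.98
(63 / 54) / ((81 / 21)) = 49 / 162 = 0.30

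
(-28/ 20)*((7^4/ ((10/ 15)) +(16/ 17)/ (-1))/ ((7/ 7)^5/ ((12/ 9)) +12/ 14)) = -11997062/ 3825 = -3136.49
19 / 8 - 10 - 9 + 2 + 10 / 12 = -331 / 24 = -13.79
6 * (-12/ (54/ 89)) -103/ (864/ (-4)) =-25529/ 216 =-118.19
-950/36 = -475/18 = -26.39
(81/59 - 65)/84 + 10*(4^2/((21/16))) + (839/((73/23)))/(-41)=850689613/7416654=114.70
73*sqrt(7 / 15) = 49.87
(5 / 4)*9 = 45 / 4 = 11.25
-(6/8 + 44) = -179/4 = -44.75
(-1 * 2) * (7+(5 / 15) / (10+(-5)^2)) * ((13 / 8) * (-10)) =4784 / 21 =227.81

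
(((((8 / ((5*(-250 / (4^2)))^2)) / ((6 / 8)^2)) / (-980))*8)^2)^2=72057594037927936 / 550395043115713633596897125244140625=0.00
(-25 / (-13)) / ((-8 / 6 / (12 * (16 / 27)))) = -400 / 39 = -10.26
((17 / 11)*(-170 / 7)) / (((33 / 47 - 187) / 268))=9100610 / 168553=53.99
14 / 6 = 7 / 3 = 2.33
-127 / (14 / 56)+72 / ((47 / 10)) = -23156 / 47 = -492.68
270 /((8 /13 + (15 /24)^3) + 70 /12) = 5391360 /133643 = 40.34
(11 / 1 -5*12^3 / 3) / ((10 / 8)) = -11476 / 5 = -2295.20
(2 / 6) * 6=2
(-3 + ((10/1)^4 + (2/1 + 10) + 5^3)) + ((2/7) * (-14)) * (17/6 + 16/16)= 30356/3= 10118.67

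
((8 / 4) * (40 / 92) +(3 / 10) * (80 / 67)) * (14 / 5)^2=370832 / 38525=9.63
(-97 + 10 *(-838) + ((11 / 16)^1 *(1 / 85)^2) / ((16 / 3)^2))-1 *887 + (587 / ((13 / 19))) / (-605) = -435967073267633 / 46550732800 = -9365.42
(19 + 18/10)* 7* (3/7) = 312/5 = 62.40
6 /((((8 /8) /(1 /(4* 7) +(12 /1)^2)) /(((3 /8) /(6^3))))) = 4033 /2688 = 1.50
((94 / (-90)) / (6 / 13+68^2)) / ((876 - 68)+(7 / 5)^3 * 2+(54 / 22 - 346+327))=-12925 / 45607198104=-0.00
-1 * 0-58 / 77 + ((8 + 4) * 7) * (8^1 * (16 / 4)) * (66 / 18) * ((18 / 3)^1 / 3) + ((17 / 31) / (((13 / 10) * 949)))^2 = 221997118280659994 / 11262459501293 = 19711.25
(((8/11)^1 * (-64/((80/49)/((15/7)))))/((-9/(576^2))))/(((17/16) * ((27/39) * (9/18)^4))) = 9160359936/187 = 48985882.01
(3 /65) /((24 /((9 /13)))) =9 /6760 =0.00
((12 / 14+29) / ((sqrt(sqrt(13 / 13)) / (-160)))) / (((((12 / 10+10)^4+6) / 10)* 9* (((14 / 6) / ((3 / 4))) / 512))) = -1216000000 / 21912457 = -55.49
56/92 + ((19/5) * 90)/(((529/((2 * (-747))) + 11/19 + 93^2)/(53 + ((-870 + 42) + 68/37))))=-6260315530886/208934879347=-29.96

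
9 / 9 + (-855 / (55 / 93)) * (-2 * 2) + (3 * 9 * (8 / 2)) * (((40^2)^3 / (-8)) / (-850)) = 12166201591 / 187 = 65059901.56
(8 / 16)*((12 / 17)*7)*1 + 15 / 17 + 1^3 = 74 / 17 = 4.35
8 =8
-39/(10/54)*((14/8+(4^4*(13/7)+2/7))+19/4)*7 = -7108803/10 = -710880.30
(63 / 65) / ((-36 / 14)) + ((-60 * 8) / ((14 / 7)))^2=7487951 / 130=57599.62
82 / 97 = 0.85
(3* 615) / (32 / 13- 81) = -23985 / 1021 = -23.49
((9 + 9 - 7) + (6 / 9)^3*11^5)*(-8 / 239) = -10309640 / 6453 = -1597.65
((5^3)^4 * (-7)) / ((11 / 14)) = -23925781250 / 11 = -2175071022.73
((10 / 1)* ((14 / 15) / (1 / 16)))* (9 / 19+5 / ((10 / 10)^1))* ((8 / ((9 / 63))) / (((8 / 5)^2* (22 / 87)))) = 14778400 / 209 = 70710.05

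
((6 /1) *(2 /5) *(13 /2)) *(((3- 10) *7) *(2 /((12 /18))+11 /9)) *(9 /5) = -145236 /25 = -5809.44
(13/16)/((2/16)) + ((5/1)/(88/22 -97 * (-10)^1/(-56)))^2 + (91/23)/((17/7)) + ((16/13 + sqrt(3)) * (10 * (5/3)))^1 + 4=50 * sqrt(3)/3 + 139102767235/4243156242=61.65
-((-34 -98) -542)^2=-454276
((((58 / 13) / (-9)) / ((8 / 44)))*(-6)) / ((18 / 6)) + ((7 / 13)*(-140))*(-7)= 62378 / 117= 533.15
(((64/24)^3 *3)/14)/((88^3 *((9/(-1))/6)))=-1/251559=-0.00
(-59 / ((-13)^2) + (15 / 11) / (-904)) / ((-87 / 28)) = 4124617 / 36551658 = 0.11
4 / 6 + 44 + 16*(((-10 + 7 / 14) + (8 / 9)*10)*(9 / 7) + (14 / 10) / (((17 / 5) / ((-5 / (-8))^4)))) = 3025123 / 91392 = 33.10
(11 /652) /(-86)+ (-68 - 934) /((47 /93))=-5225125909 /2635384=-1982.68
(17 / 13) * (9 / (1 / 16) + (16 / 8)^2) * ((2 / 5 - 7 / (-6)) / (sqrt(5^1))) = 59126 * sqrt(5) / 975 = 135.60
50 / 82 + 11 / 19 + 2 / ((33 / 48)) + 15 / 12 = 183301 / 34276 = 5.35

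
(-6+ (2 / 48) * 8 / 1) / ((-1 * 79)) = 17 / 237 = 0.07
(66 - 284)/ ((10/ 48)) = -5232/ 5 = -1046.40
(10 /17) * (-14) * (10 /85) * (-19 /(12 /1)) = 1.53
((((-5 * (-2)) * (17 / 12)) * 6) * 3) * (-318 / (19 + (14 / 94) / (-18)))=-68602140 / 16067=-4269.75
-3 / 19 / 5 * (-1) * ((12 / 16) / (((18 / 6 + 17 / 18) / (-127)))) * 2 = -10287 / 6745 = -1.53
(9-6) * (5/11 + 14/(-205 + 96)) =1173/1199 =0.98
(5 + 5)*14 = 140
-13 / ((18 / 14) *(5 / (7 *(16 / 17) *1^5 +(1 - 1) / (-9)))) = -10192 / 765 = -13.32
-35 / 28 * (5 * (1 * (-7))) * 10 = 875 / 2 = 437.50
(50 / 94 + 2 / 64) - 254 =-381169 / 1504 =-253.44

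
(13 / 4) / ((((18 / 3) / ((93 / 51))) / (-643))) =-259129 / 408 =-635.12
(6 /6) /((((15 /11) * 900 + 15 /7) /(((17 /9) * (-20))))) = -0.03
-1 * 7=-7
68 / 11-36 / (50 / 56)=-9388 / 275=-34.14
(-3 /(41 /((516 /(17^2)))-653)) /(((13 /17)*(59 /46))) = 1210536 /249350933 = 0.00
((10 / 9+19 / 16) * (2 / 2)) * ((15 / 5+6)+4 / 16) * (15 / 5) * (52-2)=306175 / 96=3189.32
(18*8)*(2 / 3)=96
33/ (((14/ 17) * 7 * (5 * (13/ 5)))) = 561/ 1274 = 0.44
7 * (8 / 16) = 7 / 2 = 3.50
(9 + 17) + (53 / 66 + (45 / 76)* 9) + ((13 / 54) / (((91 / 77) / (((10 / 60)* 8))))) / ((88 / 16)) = 2179193 / 67716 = 32.18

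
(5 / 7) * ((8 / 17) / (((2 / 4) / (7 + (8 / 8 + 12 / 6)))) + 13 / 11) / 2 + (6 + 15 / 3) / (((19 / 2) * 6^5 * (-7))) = 365849023 / 96698448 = 3.78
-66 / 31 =-2.13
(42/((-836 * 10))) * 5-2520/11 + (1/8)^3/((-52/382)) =-637488367/2782208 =-229.13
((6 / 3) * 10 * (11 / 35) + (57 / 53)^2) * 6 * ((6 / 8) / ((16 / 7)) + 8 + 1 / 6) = 379.33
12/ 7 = 1.71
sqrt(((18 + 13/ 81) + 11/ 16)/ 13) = sqrt(1879)/ 36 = 1.20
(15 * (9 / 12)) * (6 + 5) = 495 / 4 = 123.75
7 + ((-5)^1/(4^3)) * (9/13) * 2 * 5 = 2687/416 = 6.46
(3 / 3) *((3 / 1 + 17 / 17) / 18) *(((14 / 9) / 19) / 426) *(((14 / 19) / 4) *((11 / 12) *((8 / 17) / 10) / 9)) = 539 / 14294024235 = 0.00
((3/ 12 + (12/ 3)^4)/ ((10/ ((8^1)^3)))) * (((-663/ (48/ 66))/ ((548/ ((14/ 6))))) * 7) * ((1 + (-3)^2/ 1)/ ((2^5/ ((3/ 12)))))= -122096975/ 4384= -27850.59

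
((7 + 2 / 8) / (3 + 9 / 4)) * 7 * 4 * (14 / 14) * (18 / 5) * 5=696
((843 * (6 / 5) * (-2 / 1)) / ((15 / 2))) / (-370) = 3372 / 4625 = 0.73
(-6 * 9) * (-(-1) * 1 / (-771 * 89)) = 18 / 22873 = 0.00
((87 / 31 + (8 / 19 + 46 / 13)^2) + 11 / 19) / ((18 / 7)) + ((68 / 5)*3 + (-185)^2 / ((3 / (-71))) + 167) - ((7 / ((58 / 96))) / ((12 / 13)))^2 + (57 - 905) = -810782.00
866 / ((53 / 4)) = 3464 / 53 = 65.36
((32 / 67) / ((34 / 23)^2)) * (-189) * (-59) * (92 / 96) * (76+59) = 6105339765 / 19363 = 315309.60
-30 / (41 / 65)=-1950 / 41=-47.56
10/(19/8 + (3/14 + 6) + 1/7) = 1.15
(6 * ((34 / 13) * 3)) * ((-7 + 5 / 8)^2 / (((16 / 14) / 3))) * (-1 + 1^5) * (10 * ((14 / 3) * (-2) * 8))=0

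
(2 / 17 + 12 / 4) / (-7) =-53 / 119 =-0.45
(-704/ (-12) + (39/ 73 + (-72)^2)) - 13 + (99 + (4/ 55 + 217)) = 66804866/ 12045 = 5546.27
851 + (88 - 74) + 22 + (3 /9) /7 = 18628 /21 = 887.05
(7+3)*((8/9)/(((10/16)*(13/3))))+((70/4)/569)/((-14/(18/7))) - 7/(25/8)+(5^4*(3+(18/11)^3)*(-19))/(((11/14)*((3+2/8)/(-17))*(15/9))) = 39815963267665421/113714450850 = 350139.87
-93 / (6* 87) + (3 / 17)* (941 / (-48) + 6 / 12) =-83995 / 23664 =-3.55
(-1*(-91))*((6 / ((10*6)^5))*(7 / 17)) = 637 / 2203200000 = 0.00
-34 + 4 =-30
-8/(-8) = 1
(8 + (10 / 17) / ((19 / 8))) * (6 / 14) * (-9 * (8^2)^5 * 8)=-617856815333376 / 2261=-273267056759.56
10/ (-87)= -10/ 87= -0.11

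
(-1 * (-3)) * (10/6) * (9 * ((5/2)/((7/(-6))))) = -675/7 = -96.43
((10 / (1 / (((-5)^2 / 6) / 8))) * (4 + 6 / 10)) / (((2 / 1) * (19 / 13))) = 7475 / 912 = 8.20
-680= -680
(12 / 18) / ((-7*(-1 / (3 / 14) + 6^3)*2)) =-1 / 4438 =-0.00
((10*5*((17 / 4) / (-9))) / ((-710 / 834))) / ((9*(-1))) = -11815 / 3834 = -3.08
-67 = -67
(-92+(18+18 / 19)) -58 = -2490 / 19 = -131.05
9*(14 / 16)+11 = 151 / 8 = 18.88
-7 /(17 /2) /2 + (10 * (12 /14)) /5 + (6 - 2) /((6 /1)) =703 /357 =1.97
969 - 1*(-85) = 1054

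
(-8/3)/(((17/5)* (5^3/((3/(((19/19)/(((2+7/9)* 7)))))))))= -56/153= -0.37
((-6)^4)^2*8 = 13436928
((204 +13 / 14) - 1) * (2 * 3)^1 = 8565 / 7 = 1223.57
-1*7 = -7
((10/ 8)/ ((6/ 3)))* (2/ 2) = 5/ 8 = 0.62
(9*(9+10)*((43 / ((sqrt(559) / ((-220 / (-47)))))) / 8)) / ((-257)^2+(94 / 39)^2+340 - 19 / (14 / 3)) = 7702695*sqrt(559) / 66445045531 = 0.00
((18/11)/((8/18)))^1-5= -29/22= -1.32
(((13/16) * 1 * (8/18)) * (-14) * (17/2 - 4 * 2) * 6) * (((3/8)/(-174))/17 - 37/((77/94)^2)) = 33524992085/40086816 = 836.31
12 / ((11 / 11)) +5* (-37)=-173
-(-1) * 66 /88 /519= 1 /692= 0.00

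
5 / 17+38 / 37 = 831 / 629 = 1.32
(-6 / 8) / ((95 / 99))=-297 / 380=-0.78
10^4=10000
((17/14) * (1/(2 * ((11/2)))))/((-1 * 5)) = -17/770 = -0.02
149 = 149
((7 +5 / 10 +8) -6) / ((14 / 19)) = 361 / 28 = 12.89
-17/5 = -3.40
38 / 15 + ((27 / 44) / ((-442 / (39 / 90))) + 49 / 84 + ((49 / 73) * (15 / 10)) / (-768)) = 326549819 / 104839680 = 3.11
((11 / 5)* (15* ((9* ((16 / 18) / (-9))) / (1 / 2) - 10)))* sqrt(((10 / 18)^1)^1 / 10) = -583* sqrt(2) / 9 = -91.61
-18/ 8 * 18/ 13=-81/ 26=-3.12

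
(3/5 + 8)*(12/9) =172/15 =11.47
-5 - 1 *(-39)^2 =-1526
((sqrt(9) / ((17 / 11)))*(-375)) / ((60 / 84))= -17325 / 17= -1019.12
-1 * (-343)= 343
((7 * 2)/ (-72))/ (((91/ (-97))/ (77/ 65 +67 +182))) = 51.85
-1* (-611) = 611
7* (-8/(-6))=28/3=9.33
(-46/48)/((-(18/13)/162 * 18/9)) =897/16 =56.06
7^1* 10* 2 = 140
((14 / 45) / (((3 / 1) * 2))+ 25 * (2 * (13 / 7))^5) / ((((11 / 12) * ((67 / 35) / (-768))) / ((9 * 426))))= -52477435276720128 / 1769537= -29656025998.17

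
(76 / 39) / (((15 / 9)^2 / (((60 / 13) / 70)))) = 1368 / 29575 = 0.05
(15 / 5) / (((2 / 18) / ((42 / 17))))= 1134 / 17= 66.71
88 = 88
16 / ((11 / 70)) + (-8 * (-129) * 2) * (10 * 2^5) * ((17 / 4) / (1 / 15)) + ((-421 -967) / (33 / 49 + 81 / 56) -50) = 384881778214 / 9141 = 42104997.07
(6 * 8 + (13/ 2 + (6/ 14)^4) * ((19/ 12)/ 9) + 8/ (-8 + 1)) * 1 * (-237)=-1966862131/ 172872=-11377.56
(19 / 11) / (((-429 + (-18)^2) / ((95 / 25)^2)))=-6859 / 28875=-0.24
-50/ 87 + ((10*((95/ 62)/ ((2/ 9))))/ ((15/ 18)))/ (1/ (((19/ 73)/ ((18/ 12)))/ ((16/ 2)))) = 960715/ 787524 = 1.22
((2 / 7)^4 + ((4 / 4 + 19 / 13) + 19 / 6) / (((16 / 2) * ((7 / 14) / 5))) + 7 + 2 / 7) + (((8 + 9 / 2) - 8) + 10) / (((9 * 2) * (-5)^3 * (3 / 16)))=12045662711 / 842751000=14.29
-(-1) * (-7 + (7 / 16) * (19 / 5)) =-427 / 80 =-5.34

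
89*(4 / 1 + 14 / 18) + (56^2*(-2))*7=-391309 / 9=-43478.78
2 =2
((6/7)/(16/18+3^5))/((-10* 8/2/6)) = -81/153650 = -0.00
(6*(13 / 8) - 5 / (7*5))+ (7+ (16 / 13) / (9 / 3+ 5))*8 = 24329 / 364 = 66.84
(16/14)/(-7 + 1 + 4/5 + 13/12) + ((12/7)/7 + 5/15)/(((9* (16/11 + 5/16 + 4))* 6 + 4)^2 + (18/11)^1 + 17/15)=-38831000949280/139875429564689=-0.28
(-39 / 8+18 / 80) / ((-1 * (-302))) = -93 / 6040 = -0.02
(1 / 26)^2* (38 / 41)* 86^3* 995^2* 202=1208416064146600 / 6929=174399778344.15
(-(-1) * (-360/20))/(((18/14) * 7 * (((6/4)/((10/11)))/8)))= -320/33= -9.70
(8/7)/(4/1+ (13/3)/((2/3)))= 16/147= 0.11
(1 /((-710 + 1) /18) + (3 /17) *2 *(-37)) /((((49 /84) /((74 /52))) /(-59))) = 2065606992 /1096823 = 1883.26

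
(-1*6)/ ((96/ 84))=-21/ 4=-5.25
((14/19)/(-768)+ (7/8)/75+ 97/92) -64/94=25251731/65724800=0.38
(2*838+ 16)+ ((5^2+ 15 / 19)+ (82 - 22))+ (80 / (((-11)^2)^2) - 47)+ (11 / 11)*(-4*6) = 474794509 / 278179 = 1706.79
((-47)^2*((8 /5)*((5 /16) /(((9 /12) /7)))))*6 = 61852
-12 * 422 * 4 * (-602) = 12194112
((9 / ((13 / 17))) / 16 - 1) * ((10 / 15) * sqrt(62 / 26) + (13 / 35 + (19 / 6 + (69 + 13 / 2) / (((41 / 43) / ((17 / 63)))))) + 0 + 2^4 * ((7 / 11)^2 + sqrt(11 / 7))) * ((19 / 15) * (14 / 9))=-931848293 / 56988360 - 418 * sqrt(77) / 351 - 1463 * sqrt(403) / 54756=-27.34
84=84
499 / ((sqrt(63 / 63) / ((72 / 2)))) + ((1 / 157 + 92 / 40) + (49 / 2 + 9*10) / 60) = 67704233 / 3768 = 17968.21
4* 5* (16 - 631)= -12300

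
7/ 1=7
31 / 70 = 0.44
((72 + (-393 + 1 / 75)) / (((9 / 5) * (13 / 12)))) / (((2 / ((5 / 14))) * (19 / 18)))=-48148 / 1729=-27.85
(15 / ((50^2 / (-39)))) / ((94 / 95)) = -2223 / 9400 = -0.24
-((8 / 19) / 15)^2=-64 / 81225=-0.00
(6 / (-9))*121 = -242 / 3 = -80.67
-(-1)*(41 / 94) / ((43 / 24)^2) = 11808 / 86903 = 0.14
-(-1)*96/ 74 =48/ 37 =1.30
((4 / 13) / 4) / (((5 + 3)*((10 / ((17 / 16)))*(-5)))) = -0.00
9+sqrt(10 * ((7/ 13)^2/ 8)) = 7 * sqrt(5)/ 26+9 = 9.60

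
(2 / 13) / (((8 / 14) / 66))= 231 / 13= 17.77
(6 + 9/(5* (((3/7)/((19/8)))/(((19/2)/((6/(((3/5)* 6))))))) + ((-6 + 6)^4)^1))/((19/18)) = 59.55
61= 61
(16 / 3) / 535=16 / 1605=0.01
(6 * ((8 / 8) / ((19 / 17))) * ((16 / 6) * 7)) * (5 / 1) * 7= 3507.37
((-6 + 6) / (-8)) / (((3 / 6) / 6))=0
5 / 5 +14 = 15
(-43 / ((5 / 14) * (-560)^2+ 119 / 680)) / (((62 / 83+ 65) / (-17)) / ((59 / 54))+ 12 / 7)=4211420 / 20023711287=0.00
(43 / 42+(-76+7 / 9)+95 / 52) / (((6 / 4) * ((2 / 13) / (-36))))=237089 / 21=11289.95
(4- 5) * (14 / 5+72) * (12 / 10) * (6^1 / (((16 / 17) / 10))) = -5722.20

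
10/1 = 10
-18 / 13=-1.38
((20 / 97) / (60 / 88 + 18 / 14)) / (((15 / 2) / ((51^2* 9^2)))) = 28839888 / 9797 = 2943.75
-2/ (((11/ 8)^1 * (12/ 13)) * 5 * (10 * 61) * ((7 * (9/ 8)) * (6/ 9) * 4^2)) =-13/ 2113650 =-0.00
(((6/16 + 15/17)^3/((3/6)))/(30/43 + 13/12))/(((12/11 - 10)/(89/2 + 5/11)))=-637931919591/56636749568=-11.26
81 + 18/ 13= 1071/ 13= 82.38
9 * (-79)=-711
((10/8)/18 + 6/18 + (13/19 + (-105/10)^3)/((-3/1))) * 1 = 132029/342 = 386.05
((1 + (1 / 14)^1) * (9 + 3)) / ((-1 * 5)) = -18 / 7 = -2.57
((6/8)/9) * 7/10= 7/120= 0.06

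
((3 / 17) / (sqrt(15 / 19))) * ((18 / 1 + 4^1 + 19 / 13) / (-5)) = -0.93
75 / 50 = 3 / 2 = 1.50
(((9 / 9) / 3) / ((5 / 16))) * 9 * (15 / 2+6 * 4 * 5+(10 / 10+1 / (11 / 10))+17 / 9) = 1260.46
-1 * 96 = -96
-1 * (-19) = 19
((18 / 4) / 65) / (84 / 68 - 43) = -153 / 92300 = -0.00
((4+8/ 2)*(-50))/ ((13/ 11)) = -4400/ 13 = -338.46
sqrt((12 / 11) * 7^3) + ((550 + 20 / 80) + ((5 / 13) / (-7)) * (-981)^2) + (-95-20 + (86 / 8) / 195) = -143165767 / 2730 + 14 * sqrt(231) / 11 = -52422.33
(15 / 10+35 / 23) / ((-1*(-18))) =139 / 828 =0.17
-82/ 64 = -41/ 32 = -1.28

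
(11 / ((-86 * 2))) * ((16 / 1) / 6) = -22 / 129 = -0.17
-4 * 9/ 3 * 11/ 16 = -33/ 4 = -8.25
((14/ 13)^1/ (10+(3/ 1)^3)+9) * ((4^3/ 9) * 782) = 217358464/ 4329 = 50209.86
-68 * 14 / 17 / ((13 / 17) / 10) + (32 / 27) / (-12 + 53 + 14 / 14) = -5397632 / 7371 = -732.28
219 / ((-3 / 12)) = -876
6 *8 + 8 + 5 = 61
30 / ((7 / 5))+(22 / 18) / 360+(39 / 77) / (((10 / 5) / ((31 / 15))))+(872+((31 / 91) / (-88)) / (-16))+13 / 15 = 9286794623 / 10378368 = 894.82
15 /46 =0.33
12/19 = 0.63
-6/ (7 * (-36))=1/ 42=0.02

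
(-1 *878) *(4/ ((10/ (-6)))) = 10536/ 5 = 2107.20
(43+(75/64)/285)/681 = 17431/276032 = 0.06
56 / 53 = 1.06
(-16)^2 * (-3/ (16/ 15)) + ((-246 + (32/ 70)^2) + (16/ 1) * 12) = -947894/ 1225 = -773.79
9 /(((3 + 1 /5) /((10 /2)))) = 225 /16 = 14.06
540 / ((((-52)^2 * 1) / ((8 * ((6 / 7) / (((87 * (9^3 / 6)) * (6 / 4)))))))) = 0.00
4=4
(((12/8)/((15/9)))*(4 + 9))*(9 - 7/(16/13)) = 6201/160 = 38.76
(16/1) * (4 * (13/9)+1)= 976/9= 108.44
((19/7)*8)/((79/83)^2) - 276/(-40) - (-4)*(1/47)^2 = 29791621227/965045830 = 30.87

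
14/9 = 1.56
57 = 57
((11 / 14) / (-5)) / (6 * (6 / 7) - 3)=-11 / 150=-0.07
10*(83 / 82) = 10.12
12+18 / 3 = 18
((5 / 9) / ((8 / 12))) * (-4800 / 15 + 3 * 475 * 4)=13450 / 3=4483.33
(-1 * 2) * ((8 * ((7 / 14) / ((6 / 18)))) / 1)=-24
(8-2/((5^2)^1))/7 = 1.13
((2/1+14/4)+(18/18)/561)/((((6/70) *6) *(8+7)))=43211/60588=0.71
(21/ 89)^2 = 441/ 7921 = 0.06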